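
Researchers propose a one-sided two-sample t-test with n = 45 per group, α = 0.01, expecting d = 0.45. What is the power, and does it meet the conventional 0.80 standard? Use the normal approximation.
Power ≈ 0.42; the study is underpowered (power < 0.80)

Power calculation (two-sample t-test, normal approximation):
z_β = d · √(n/2) - z_α
z_β = 0.45 · √(45/2) - 2.326
z_β = 0.45 · 4.743 - 2.326
z_β = -0.192

Power = Φ(z_β) = Φ(-0.192) ≈ 0.424

Effect size d = 0.45 is small by Cohen's convention (0.2/0.5/0.8).

Threshold: power ≥ 0.80 is conventionally adequate.
Power ≈ 0.42 → the study is underpowered (power < 0.80).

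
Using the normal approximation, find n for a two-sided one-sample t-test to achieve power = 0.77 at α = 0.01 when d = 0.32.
n = 108

Sample size formula (one-sample t-test, normal approximation):
n = ((z_{α/2} + z_β) / d)²

z_{α/2} = 2.576 (for α = 0.01, two-sided)
z_β = 0.739 (for power = 0.77)
d = 0.32

n = ((2.576 + 0.739) / 0.32)²
n = (10.359)²
n ≈ 107.31
Round up to the next whole number: n = 108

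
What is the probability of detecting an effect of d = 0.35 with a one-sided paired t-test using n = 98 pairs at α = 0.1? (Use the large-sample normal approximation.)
Power ≈ 0.99

Power calculation (paired t-test, normal approximation):
z_β = d · √n - z_α
z_β = 0.35 · √98 - 1.282
z_β = 0.35 · 9.899 - 1.282
z_β = 2.183

Power = Φ(z_β) = Φ(2.183) ≈ 0.985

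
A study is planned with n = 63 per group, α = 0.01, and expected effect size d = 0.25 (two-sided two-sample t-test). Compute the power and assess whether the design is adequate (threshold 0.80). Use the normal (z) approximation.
Power ≈ 0.12; the study is underpowered (power < 0.80)

Power calculation (two-sample t-test, normal approximation):
z_β = d · √(n/2) - z_{α/2}
z_β = 0.25 · √(63/2) - 2.576
z_β = 0.25 · 5.612 - 2.576
z_β = -1.173

Power = Φ(z_β) = Φ(-1.173) ≈ 0.120

Effect size d = 0.25 is small by Cohen's convention (0.2/0.5/0.8).

Threshold: power ≥ 0.80 is conventionally adequate.
Power ≈ 0.12 → the study is underpowered (power < 0.80).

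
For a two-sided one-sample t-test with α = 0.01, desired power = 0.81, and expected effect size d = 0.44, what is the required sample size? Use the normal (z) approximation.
n = 62

Sample size formula (one-sample t-test, normal approximation):
n = ((z_{α/2} + z_β) / d)²

z_{α/2} = 2.576 (for α = 0.01, two-sided)
z_β = 0.878 (for power = 0.81)
d = 0.44

n = ((2.576 + 0.878) / 0.44)²
n = (7.850)²
n ≈ 61.62
Round up to the next whole number: n = 62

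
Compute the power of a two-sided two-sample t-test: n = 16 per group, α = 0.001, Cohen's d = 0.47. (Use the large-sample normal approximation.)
Power ≈ 0.02

Power calculation (two-sample t-test, normal approximation):
z_β = d · √(n/2) - z_{α/2}
z_β = 0.47 · √(16/2) - 3.291
z_β = 0.47 · 2.828 - 3.291
z_β = -1.961

Power = Φ(z_β) = Φ(-1.961) ≈ 0.025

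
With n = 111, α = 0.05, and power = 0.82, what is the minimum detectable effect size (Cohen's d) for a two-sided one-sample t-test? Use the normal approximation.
d ≈ 0.27

Minimum detectable effect (one-sample t-test, normal approximation):
d = (z_{α/2} + z_β) / √n
d = (1.960 + 0.915) / √111
d = 2.875 / 10.536
d ≈ 0.27

By Cohen's convention (0.2 small / 0.5 medium / 0.8 large): small effect.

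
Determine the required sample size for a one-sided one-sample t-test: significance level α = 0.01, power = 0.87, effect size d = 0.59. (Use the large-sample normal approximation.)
n = 35

Sample size formula (one-sample t-test, normal approximation):
n = ((z_α + z_β) / d)²

z_α = 2.326 (for α = 0.01, one-sided)
z_β = 1.126 (for power = 0.87)
d = 0.59

n = ((2.326 + 1.126) / 0.59)²
n = (5.851)²
n ≈ 34.23
Round up to the next whole number: n = 35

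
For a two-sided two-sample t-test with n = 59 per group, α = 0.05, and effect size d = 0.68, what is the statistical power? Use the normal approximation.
Power ≈ 0.96

Power calculation (two-sample t-test, normal approximation):
z_β = d · √(n/2) - z_{α/2}
z_β = 0.68 · √(59/2) - 1.960
z_β = 0.68 · 5.431 - 1.960
z_β = 1.733

Power = Φ(z_β) = Φ(1.733) ≈ 0.958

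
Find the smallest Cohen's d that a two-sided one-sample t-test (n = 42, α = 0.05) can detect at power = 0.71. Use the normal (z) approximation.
d ≈ 0.39

Minimum detectable effect (one-sample t-test, normal approximation):
d = (z_{α/2} + z_β) / √n
d = (1.960 + 0.553) / √42
d = 2.513 / 6.481
d ≈ 0.39

By Cohen's convention (0.2 small / 0.5 medium / 0.8 large): small effect.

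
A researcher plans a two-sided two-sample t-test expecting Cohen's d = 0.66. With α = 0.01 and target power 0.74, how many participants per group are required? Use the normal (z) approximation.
n = 48 per group

Sample size formula (two-sample t-test, normal approximation):
n = 2 · ((z_{α/2} + z_β) / d)²

z_{α/2} = 2.576 (for α = 0.01, two-sided)
z_β = 0.643 (for power = 0.74)
d = 0.66

n = 2 · ((2.576 + 0.643) / 0.66)²
n = 2 · (4.877)²
n ≈ 47.57
Round up to the next whole number: n = 48 per group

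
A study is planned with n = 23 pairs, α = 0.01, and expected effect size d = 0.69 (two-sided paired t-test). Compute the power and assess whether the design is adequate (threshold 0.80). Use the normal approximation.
Power ≈ 0.77; the study is underpowered (power < 0.80)

Power calculation (paired t-test, normal approximation):
z_β = d · √n - z_{α/2}
z_β = 0.69 · √23 - 2.576
z_β = 0.69 · 4.796 - 2.576
z_β = 0.733

Power = Φ(z_β) = Φ(0.733) ≈ 0.768

Effect size d = 0.69 is medium by Cohen's convention (0.2/0.5/0.8).

Threshold: power ≥ 0.80 is conventionally adequate.
Power ≈ 0.77 → the study is underpowered (power < 0.80).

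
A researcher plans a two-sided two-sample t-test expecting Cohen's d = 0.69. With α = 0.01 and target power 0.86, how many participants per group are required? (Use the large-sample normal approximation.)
n = 57 per group

Sample size formula (two-sample t-test, normal approximation):
n = 2 · ((z_{α/2} + z_β) / d)²

z_{α/2} = 2.576 (for α = 0.01, two-sided)
z_β = 1.080 (for power = 0.86)
d = 0.69

n = 2 · ((2.576 + 1.080) / 0.69)²
n = 2 · (5.299)²
n ≈ 56.16
Round up to the next whole number: n = 57 per group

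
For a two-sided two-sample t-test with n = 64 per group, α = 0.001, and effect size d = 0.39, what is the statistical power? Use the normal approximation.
Power ≈ 0.14

Power calculation (two-sample t-test, normal approximation):
z_β = d · √(n/2) - z_{α/2}
z_β = 0.39 · √(64/2) - 3.291
z_β = 0.39 · 5.657 - 3.291
z_β = -1.084

Power = Φ(z_β) = Φ(-1.084) ≈ 0.139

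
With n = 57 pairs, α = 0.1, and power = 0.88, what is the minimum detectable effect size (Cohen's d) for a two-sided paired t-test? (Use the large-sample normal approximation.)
d ≈ 0.37

Minimum detectable effect (paired t-test, normal approximation):
d = (z_{α/2} + z_β) / √n
d = (1.645 + 1.175) / √57
d = 2.820 / 7.550
d ≈ 0.37

By Cohen's convention (0.2 small / 0.5 medium / 0.8 large): small effect.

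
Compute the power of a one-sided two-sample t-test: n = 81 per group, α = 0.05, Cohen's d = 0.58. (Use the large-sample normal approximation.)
Power ≈ 0.98

Power calculation (two-sample t-test, normal approximation):
z_β = d · √(n/2) - z_α
z_β = 0.58 · √(81/2) - 1.645
z_β = 0.58 · 6.364 - 1.645
z_β = 2.046

Power = Φ(z_β) = Φ(2.046) ≈ 0.980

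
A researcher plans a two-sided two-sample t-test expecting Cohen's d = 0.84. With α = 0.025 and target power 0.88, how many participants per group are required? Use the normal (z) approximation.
n = 34 per group

Sample size formula (two-sample t-test, normal approximation):
n = 2 · ((z_{α/2} + z_β) / d)²

z_{α/2} = 2.241 (for α = 0.025, two-sided)
z_β = 1.175 (for power = 0.88)
d = 0.84

n = 2 · ((2.241 + 1.175) / 0.84)²
n = 2 · (4.067)²
n ≈ 33.08
Round up to the next whole number: n = 34 per group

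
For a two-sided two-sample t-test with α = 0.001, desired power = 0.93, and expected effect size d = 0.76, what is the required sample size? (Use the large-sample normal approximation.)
n = 79 per group

Sample size formula (two-sample t-test, normal approximation):
n = 2 · ((z_{α/2} + z_β) / d)²

z_{α/2} = 3.291 (for α = 0.001, two-sided)
z_β = 1.476 (for power = 0.93)
d = 0.76

n = 2 · ((3.291 + 1.476) / 0.76)²
n = 2 · (6.272)²
n ≈ 78.68
Round up to the next whole number: n = 79 per group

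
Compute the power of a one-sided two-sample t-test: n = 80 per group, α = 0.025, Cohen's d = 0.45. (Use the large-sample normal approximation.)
Power ≈ 0.81

Power calculation (two-sample t-test, normal approximation):
z_β = d · √(n/2) - z_α
z_β = 0.45 · √(80/2) - 1.960
z_β = 0.45 · 6.325 - 1.960
z_β = 0.886

Power = Φ(z_β) = Φ(0.886) ≈ 0.812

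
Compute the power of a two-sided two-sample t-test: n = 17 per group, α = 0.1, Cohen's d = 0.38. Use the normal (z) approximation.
Power ≈ 0.30

Power calculation (two-sample t-test, normal approximation):
z_β = d · √(n/2) - z_{α/2}
z_β = 0.38 · √(17/2) - 1.645
z_β = 0.38 · 2.915 - 1.645
z_β = -0.537

Power = Φ(z_β) = Φ(-0.537) ≈ 0.296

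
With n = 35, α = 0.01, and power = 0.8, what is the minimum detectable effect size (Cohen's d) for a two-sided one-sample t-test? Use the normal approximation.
d ≈ 0.58

Minimum detectable effect (one-sample t-test, normal approximation):
d = (z_{α/2} + z_β) / √n
d = (2.576 + 0.842) / √35
d = 3.417 / 5.916
d ≈ 0.58

By Cohen's convention (0.2 small / 0.5 medium / 0.8 large): medium effect.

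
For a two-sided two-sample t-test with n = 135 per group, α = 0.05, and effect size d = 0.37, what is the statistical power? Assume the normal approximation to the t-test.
Power ≈ 0.86

Power calculation (two-sample t-test, normal approximation):
z_β = d · √(n/2) - z_{α/2}
z_β = 0.37 · √(135/2) - 1.960
z_β = 0.37 · 8.216 - 1.960
z_β = 1.080

Power = Φ(z_β) = Φ(1.080) ≈ 0.860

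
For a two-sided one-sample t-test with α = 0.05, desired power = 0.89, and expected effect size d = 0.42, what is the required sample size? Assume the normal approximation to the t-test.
n = 58

Sample size formula (one-sample t-test, normal approximation):
n = ((z_{α/2} + z_β) / d)²

z_{α/2} = 1.960 (for α = 0.05, two-sided)
z_β = 1.227 (for power = 0.89)
d = 0.42

n = ((1.960 + 1.227) / 0.42)²
n = (7.588)²
n ≈ 57.58
Round up to the next whole number: n = 58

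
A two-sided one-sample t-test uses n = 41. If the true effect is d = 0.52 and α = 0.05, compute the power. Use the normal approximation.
Power ≈ 0.91

Power calculation (one-sample t-test, normal approximation):
z_β = d · √n - z_{α/2}
z_β = 0.52 · √41 - 1.960
z_β = 0.52 · 6.403 - 1.960
z_β = 1.370

Power = Φ(z_β) = Φ(1.370) ≈ 0.915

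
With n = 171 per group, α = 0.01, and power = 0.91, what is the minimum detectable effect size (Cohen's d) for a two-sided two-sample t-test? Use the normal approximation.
d ≈ 0.42

Minimum detectable effect (two-sample t-test, normal approximation):
d = (z_{α/2} + z_β) / √(n/2)
d = (2.576 + 1.341) / √(171/2)
d = 3.917 / 9.247
d ≈ 0.42

By Cohen's convention (0.2 small / 0.5 medium / 0.8 large): small effect.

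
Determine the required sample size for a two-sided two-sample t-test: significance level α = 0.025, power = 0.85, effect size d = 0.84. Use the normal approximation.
n = 31 per group

Sample size formula (two-sample t-test, normal approximation):
n = 2 · ((z_{α/2} + z_β) / d)²

z_{α/2} = 2.241 (for α = 0.025, two-sided)
z_β = 1.036 (for power = 0.85)
d = 0.84

n = 2 · ((2.241 + 1.036) / 0.84)²
n = 2 · (3.901)²
n ≈ 30.44
Round up to the next whole number: n = 31 per group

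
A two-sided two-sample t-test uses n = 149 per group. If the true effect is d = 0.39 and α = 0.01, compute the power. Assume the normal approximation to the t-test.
Power ≈ 0.79

Power calculation (two-sample t-test, normal approximation):
z_β = d · √(n/2) - z_{α/2}
z_β = 0.39 · √(149/2) - 2.576
z_β = 0.39 · 8.631 - 2.576
z_β = 0.790

Power = Φ(z_β) = Φ(0.790) ≈ 0.785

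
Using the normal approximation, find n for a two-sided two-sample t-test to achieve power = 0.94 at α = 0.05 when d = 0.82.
n = 37 per group

Sample size formula (two-sample t-test, normal approximation):
n = 2 · ((z_{α/2} + z_β) / d)²

z_{α/2} = 1.960 (for α = 0.05, two-sided)
z_β = 1.555 (for power = 0.94)
d = 0.82

n = 2 · ((1.960 + 1.555) / 0.82)²
n = 2 · (4.287)²
n ≈ 36.76
Round up to the next whole number: n = 37 per group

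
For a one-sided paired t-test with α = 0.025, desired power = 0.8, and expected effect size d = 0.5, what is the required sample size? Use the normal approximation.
n = 32 pairs

Sample size formula (paired t-test, normal approximation):
n = ((z_α + z_β) / d)²

z_α = 1.960 (for α = 0.025, one-sided)
z_β = 0.842 (for power = 0.8)
d = 0.5

n = ((1.960 + 0.842) / 0.5)²
n = (5.604)²
n ≈ 31.40
Round up to the next whole number: n = 32 pairs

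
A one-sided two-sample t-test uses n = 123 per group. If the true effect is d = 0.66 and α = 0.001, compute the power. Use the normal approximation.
Power ≈ 0.98

Power calculation (two-sample t-test, normal approximation):
z_β = d · √(n/2) - z_α
z_β = 0.66 · √(123/2) - 3.090
z_β = 0.66 · 7.842 - 3.090
z_β = 2.086

Power = Φ(z_β) = Φ(2.086) ≈ 0.981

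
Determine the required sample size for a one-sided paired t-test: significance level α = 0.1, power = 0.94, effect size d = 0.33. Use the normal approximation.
n = 74 pairs

Sample size formula (paired t-test, normal approximation):
n = ((z_α + z_β) / d)²

z_α = 1.282 (for α = 0.1, one-sided)
z_β = 1.555 (for power = 0.94)
d = 0.33

n = ((1.282 + 1.555) / 0.33)²
n = (8.597)²
n ≈ 73.91
Round up to the next whole number: n = 74 pairs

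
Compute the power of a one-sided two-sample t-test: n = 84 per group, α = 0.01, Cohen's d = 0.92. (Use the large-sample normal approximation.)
Power ≈ 1.00

Power calculation (two-sample t-test, normal approximation):
z_β = d · √(n/2) - z_α
z_β = 0.92 · √(84/2) - 2.326
z_β = 0.92 · 6.481 - 2.326
z_β = 3.636

Power = Φ(z_β) = Φ(3.636) ≈ 1.000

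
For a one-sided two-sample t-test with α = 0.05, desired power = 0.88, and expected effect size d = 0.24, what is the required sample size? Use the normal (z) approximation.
n = 277 per group

Sample size formula (two-sample t-test, normal approximation):
n = 2 · ((z_α + z_β) / d)²

z_α = 1.645 (for α = 0.05, one-sided)
z_β = 1.175 (for power = 0.88)
d = 0.24

n = 2 · ((1.645 + 1.175) / 0.24)²
n = 2 · (11.750)²
n ≈ 276.12
Round up to the next whole number: n = 277 per group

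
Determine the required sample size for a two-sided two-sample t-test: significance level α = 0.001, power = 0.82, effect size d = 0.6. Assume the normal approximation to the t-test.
n = 99 per group

Sample size formula (two-sample t-test, normal approximation):
n = 2 · ((z_{α/2} + z_β) / d)²

z_{α/2} = 3.291 (for α = 0.001, two-sided)
z_β = 0.915 (for power = 0.82)
d = 0.6

n = 2 · ((3.291 + 0.915) / 0.6)²
n = 2 · (7.010)²
n ≈ 98.28
Round up to the next whole number: n = 99 per group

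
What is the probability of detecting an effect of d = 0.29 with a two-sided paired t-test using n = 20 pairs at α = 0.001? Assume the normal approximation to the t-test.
Power ≈ 0.02

Power calculation (paired t-test, normal approximation):
z_β = d · √n - z_{α/2}
z_β = 0.29 · √20 - 3.291
z_β = 0.29 · 4.472 - 3.291
z_β = -1.994

Power = Φ(z_β) = Φ(-1.994) ≈ 0.023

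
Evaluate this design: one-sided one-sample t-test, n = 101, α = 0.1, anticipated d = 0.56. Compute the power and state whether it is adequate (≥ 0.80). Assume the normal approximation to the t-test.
Power ≈ 1.00; the study is adequately powered (power ≥ 0.80)

Power calculation (one-sample t-test, normal approximation):
z_β = d · √n - z_α
z_β = 0.56 · √101 - 1.282
z_β = 0.56 · 10.050 - 1.282
z_β = 4.346

Power = Φ(z_β) = Φ(4.346) ≈ 1.000

Effect size d = 0.56 is medium by Cohen's convention (0.2/0.5/0.8).

Threshold: power ≥ 0.80 is conventionally adequate.
Power ≈ 1.00 → the study is adequately powered (power ≥ 0.80).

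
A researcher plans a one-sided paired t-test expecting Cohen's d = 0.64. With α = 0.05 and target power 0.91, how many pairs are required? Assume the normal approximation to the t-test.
n = 22 pairs

Sample size formula (paired t-test, normal approximation):
n = ((z_α + z_β) / d)²

z_α = 1.645 (for α = 0.05, one-sided)
z_β = 1.341 (for power = 0.91)
d = 0.64

n = ((1.645 + 1.341) / 0.64)²
n = (4.666)²
n ≈ 21.77
Round up to the next whole number: n = 22 pairs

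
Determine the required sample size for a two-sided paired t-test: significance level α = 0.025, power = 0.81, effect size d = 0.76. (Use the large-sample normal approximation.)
n = 17 pairs

Sample size formula (paired t-test, normal approximation):
n = ((z_{α/2} + z_β) / d)²

z_{α/2} = 2.241 (for α = 0.025, two-sided)
z_β = 0.878 (for power = 0.81)
d = 0.76

n = ((2.241 + 0.878) / 0.76)²
n = (4.104)²
n ≈ 16.84
Round up to the next whole number: n = 17 pairs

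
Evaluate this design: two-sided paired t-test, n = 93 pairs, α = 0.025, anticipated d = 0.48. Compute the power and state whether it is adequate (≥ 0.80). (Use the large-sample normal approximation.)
Power ≈ 0.99; the study is adequately powered (power ≥ 0.80)

Power calculation (paired t-test, normal approximation):
z_β = d · √n - z_{α/2}
z_β = 0.48 · √93 - 2.241
z_β = 0.48 · 9.644 - 2.241
z_β = 2.388

Power = Φ(z_β) = Φ(2.388) ≈ 0.992

Effect size d = 0.48 is small by Cohen's convention (0.2/0.5/0.8).

Threshold: power ≥ 0.80 is conventionally adequate.
Power ≈ 0.99 → the study is adequately powered (power ≥ 0.80).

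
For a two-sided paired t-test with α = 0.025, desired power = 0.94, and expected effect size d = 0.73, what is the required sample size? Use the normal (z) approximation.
n = 28 pairs

Sample size formula (paired t-test, normal approximation):
n = ((z_{α/2} + z_β) / d)²

z_{α/2} = 2.241 (for α = 0.025, two-sided)
z_β = 1.555 (for power = 0.94)
d = 0.73

n = ((2.241 + 1.555) / 0.73)²
n = (5.200)²
n ≈ 27.04
Round up to the next whole number: n = 28 pairs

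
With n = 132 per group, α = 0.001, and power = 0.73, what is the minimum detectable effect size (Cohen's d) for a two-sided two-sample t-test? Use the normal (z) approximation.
d ≈ 0.48

Minimum detectable effect (two-sample t-test, normal approximation):
d = (z_{α/2} + z_β) / √(n/2)
d = (3.291 + 0.613) / √(132/2)
d = 3.903 / 8.124
d ≈ 0.48

By Cohen's convention (0.2 small / 0.5 medium / 0.8 large): small effect.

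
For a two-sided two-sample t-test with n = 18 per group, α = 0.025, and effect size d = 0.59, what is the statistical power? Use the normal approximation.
Power ≈ 0.32

Power calculation (two-sample t-test, normal approximation):
z_β = d · √(n/2) - z_{α/2}
z_β = 0.59 · √(18/2) - 2.241
z_β = 0.59 · 3.000 - 2.241
z_β = -0.471

Power = Φ(z_β) = Φ(-0.471) ≈ 0.319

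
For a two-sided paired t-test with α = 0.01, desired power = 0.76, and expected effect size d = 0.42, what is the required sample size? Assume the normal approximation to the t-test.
n = 62 pairs

Sample size formula (paired t-test, normal approximation):
n = ((z_{α/2} + z_β) / d)²

z_{α/2} = 2.576 (for α = 0.01, two-sided)
z_β = 0.706 (for power = 0.76)
d = 0.42

n = ((2.576 + 0.706) / 0.42)²
n = (7.814)²
n ≈ 61.06
Round up to the next whole number: n = 62 pairs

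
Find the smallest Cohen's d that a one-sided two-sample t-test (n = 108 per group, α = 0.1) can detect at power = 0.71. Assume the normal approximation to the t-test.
d ≈ 0.25

Minimum detectable effect (two-sample t-test, normal approximation):
d = (z_α + z_β) / √(n/2)
d = (1.282 + 0.553) / √(108/2)
d = 1.835 / 7.348
d ≈ 0.25

By Cohen's convention (0.2 small / 0.5 medium / 0.8 large): small effect.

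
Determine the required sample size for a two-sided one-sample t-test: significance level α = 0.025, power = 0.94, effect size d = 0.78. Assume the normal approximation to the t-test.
n = 24

Sample size formula (one-sample t-test, normal approximation):
n = ((z_{α/2} + z_β) / d)²

z_{α/2} = 2.241 (for α = 0.025, two-sided)
z_β = 1.555 (for power = 0.94)
d = 0.78

n = ((2.241 + 1.555) / 0.78)²
n = (4.867)²
n ≈ 23.69
Round up to the next whole number: n = 24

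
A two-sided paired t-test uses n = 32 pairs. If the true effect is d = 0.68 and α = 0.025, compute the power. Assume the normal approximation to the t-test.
Power ≈ 0.95

Power calculation (paired t-test, normal approximation):
z_β = d · √n - z_{α/2}
z_β = 0.68 · √32 - 2.241
z_β = 0.68 · 5.657 - 2.241
z_β = 1.605

Power = Φ(z_β) = Φ(1.605) ≈ 0.946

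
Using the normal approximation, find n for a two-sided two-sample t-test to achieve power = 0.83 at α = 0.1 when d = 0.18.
n = 417 per group

Sample size formula (two-sample t-test, normal approximation):
n = 2 · ((z_{α/2} + z_β) / d)²

z_{α/2} = 1.645 (for α = 0.1, two-sided)
z_β = 0.954 (for power = 0.83)
d = 0.18

n = 2 · ((1.645 + 0.954) / 0.18)²
n = 2 · (14.439)²
n ≈ 416.97
Round up to the next whole number: n = 417 per group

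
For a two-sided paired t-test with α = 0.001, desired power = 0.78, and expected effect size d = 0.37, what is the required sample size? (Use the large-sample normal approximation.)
n = 121 pairs

Sample size formula (paired t-test, normal approximation):
n = ((z_{α/2} + z_β) / d)²

z_{α/2} = 3.291 (for α = 0.001, two-sided)
z_β = 0.772 (for power = 0.78)
d = 0.37

n = ((3.291 + 0.772) / 0.37)²
n = (10.981)²
n ≈ 120.58
Round up to the next whole number: n = 121 pairs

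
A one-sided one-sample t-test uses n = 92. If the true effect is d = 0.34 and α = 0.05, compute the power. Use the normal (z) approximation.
Power ≈ 0.95

Power calculation (one-sample t-test, normal approximation):
z_β = d · √n - z_α
z_β = 0.34 · √92 - 1.645
z_β = 0.34 · 9.592 - 1.645
z_β = 1.616

Power = Φ(z_β) = Φ(1.616) ≈ 0.947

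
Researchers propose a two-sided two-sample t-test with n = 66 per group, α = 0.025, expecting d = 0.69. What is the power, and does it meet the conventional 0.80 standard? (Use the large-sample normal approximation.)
Power ≈ 0.96; the study is adequately powered (power ≥ 0.80)

Power calculation (two-sample t-test, normal approximation):
z_β = d · √(n/2) - z_{α/2}
z_β = 0.69 · √(66/2) - 2.241
z_β = 0.69 · 5.745 - 2.241
z_β = 1.722

Power = Φ(z_β) = Φ(1.722) ≈ 0.957

Effect size d = 0.69 is medium by Cohen's convention (0.2/0.5/0.8).

Threshold: power ≥ 0.80 is conventionally adequate.
Power ≈ 0.96 → the study is adequately powered (power ≥ 0.80).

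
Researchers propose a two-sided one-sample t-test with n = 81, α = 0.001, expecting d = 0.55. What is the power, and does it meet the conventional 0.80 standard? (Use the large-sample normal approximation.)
Power ≈ 0.95; the study is adequately powered (power ≥ 0.80)

Power calculation (one-sample t-test, normal approximation):
z_β = d · √n - z_{α/2}
z_β = 0.55 · √81 - 3.291
z_β = 0.55 · 9.000 - 3.291
z_β = 1.659

Power = Φ(z_β) = Φ(1.659) ≈ 0.951

Effect size d = 0.55 is medium by Cohen's convention (0.2/0.5/0.8).

Threshold: power ≥ 0.80 is conventionally adequate.
Power ≈ 0.95 → the study is adequately powered (power ≥ 0.80).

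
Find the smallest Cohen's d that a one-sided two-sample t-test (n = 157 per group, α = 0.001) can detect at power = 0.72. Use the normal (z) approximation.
d ≈ 0.41

Minimum detectable effect (two-sample t-test, normal approximation):
d = (z_α + z_β) / √(n/2)
d = (3.090 + 0.583) / √(157/2)
d = 3.673 / 8.860
d ≈ 0.41

By Cohen's convention (0.2 small / 0.5 medium / 0.8 large): small effect.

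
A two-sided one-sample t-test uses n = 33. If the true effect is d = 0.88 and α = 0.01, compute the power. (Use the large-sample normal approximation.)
Power ≈ 0.99

Power calculation (one-sample t-test, normal approximation):
z_β = d · √n - z_{α/2}
z_β = 0.88 · √33 - 2.576
z_β = 0.88 · 5.745 - 2.576
z_β = 2.479

Power = Φ(z_β) = Φ(2.479) ≈ 0.993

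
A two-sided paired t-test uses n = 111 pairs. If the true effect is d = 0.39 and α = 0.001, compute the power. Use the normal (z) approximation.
Power ≈ 0.79

Power calculation (paired t-test, normal approximation):
z_β = d · √n - z_{α/2}
z_β = 0.39 · √111 - 3.291
z_β = 0.39 · 10.536 - 3.291
z_β = 0.818

Power = Φ(z_β) = Φ(0.818) ≈ 0.793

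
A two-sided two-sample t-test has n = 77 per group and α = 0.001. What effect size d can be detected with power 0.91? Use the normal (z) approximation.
d ≈ 0.75

Minimum detectable effect (two-sample t-test, normal approximation):
d = (z_{α/2} + z_β) / √(n/2)
d = (3.291 + 1.341) / √(77/2)
d = 4.631 / 6.205
d ≈ 0.75

By Cohen's convention (0.2 small / 0.5 medium / 0.8 large): medium effect.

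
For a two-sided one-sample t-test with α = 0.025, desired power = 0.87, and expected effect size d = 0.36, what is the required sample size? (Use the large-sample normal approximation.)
n = 88

Sample size formula (one-sample t-test, normal approximation):
n = ((z_{α/2} + z_β) / d)²

z_{α/2} = 2.241 (for α = 0.025, two-sided)
z_β = 1.126 (for power = 0.87)
d = 0.36

n = ((2.241 + 1.126) / 0.36)²
n = (9.353)²
n ≈ 87.48
Round up to the next whole number: n = 88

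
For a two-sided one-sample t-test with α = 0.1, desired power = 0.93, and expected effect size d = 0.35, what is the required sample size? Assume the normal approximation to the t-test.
n = 80

Sample size formula (one-sample t-test, normal approximation):
n = ((z_{α/2} + z_β) / d)²

z_{α/2} = 1.645 (for α = 0.1, two-sided)
z_β = 1.476 (for power = 0.93)
d = 0.35

n = ((1.645 + 1.476) / 0.35)²
n = (8.917)²
n ≈ 79.51
Round up to the next whole number: n = 80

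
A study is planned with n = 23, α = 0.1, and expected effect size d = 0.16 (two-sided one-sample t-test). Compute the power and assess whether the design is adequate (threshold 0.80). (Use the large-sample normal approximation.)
Power ≈ 0.19; the study is underpowered (power < 0.80)

Power calculation (one-sample t-test, normal approximation):
z_β = d · √n - z_{α/2}
z_β = 0.16 · √23 - 1.645
z_β = 0.16 · 4.796 - 1.645
z_β = -0.878

Power = Φ(z_β) = Φ(-0.878) ≈ 0.190

Effect size d = 0.16 is very small by Cohen's convention (0.2/0.5/0.8).

Threshold: power ≥ 0.80 is conventionally adequate.
Power ≈ 0.19 → the study is underpowered (power < 0.80).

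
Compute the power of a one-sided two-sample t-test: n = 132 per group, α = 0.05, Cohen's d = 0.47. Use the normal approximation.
Power ≈ 0.99

Power calculation (two-sample t-test, normal approximation):
z_β = d · √(n/2) - z_α
z_β = 0.47 · √(132/2) - 1.645
z_β = 0.47 · 8.124 - 1.645
z_β = 2.173

Power = Φ(z_β) = Φ(2.173) ≈ 0.985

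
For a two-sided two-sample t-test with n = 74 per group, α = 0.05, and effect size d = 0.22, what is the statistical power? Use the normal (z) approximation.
Power ≈ 0.27

Power calculation (two-sample t-test, normal approximation):
z_β = d · √(n/2) - z_{α/2}
z_β = 0.22 · √(74/2) - 1.960
z_β = 0.22 · 6.083 - 1.960
z_β = -0.622

Power = Φ(z_β) = Φ(-0.622) ≈ 0.267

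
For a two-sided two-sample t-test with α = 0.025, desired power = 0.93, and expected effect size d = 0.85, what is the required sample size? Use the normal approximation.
n = 39 per group

Sample size formula (two-sample t-test, normal approximation):
n = 2 · ((z_{α/2} + z_β) / d)²

z_{α/2} = 2.241 (for α = 0.025, two-sided)
z_β = 1.476 (for power = 0.93)
d = 0.85

n = 2 · ((2.241 + 1.476) / 0.85)²
n = 2 · (4.373)²
n ≈ 38.25
Round up to the next whole number: n = 39 per group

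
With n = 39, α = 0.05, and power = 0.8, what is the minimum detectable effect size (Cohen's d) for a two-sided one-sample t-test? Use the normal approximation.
d ≈ 0.45

Minimum detectable effect (one-sample t-test, normal approximation):
d = (z_{α/2} + z_β) / √n
d = (1.960 + 0.842) / √39
d = 2.802 / 6.245
d ≈ 0.45

By Cohen's convention (0.2 small / 0.5 medium / 0.8 large): small effect.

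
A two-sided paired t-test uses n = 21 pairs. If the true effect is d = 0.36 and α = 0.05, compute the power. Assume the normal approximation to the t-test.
Power ≈ 0.38

Power calculation (paired t-test, normal approximation):
z_β = d · √n - z_{α/2}
z_β = 0.36 · √21 - 1.960
z_β = 0.36 · 4.583 - 1.960
z_β = -0.310

Power = Φ(z_β) = Φ(-0.310) ≈ 0.378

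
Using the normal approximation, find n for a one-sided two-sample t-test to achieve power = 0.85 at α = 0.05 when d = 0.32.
n = 141 per group

Sample size formula (two-sample t-test, normal approximation):
n = 2 · ((z_α + z_β) / d)²

z_α = 1.645 (for α = 0.05, one-sided)
z_β = 1.036 (for power = 0.85)
d = 0.32

n = 2 · ((1.645 + 1.036) / 0.32)²
n = 2 · (8.378)²
n ≈ 140.38
Round up to the next whole number: n = 141 per group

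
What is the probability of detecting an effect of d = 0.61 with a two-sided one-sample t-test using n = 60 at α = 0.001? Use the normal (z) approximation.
Power ≈ 0.92

Power calculation (one-sample t-test, normal approximation):
z_β = d · √n - z_{α/2}
z_β = 0.61 · √60 - 3.291
z_β = 0.61 · 7.746 - 3.291
z_β = 1.435

Power = Φ(z_β) = Φ(1.435) ≈ 0.924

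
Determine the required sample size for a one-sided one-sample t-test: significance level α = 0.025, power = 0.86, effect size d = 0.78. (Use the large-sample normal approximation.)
n = 16

Sample size formula (one-sample t-test, normal approximation):
n = ((z_α + z_β) / d)²

z_α = 1.960 (for α = 0.025, one-sided)
z_β = 1.080 (for power = 0.86)
d = 0.78

n = ((1.960 + 1.080) / 0.78)²
n = (3.897)²
n ≈ 15.19
Round up to the next whole number: n = 16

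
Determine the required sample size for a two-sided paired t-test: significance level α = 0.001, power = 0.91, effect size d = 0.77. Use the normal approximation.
n = 37 pairs

Sample size formula (paired t-test, normal approximation):
n = ((z_{α/2} + z_β) / d)²

z_{α/2} = 3.291 (for α = 0.001, two-sided)
z_β = 1.341 (for power = 0.91)
d = 0.77

n = ((3.291 + 1.341) / 0.77)²
n = (6.016)²
n ≈ 36.19
Round up to the next whole number: n = 37 pairs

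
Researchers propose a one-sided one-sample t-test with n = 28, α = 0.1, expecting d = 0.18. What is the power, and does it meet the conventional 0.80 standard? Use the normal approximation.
Power ≈ 0.37; the study is underpowered (power < 0.80)

Power calculation (one-sample t-test, normal approximation):
z_β = d · √n - z_α
z_β = 0.18 · √28 - 1.282
z_β = 0.18 · 5.292 - 1.282
z_β = -0.329

Power = Φ(z_β) = Φ(-0.329) ≈ 0.371

Effect size d = 0.18 is very small by Cohen's convention (0.2/0.5/0.8).

Threshold: power ≥ 0.80 is conventionally adequate.
Power ≈ 0.37 → the study is underpowered (power < 0.80).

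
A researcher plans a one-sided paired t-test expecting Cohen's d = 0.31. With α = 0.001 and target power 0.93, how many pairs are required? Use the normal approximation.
n = 217 pairs

Sample size formula (paired t-test, normal approximation):
n = ((z_α + z_β) / d)²

z_α = 3.090 (for α = 0.001, one-sided)
z_β = 1.476 (for power = 0.93)
d = 0.31

n = ((3.090 + 1.476) / 0.31)²
n = (14.729)²
n ≈ 216.94
Round up to the next whole number: n = 217 pairs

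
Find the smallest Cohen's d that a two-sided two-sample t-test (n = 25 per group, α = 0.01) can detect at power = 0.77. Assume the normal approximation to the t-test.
d ≈ 0.94

Minimum detectable effect (two-sample t-test, normal approximation):
d = (z_{α/2} + z_β) / √(n/2)
d = (2.576 + 0.739) / √(25/2)
d = 3.315 / 3.536
d ≈ 0.94

By Cohen's convention (0.2 small / 0.5 medium / 0.8 large): large effect.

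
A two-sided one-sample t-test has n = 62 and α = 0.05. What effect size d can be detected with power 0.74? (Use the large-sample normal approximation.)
d ≈ 0.33

Minimum detectable effect (one-sample t-test, normal approximation):
d = (z_{α/2} + z_β) / √n
d = (1.960 + 0.643) / √62
d = 2.603 / 7.874
d ≈ 0.33

By Cohen's convention (0.2 small / 0.5 medium / 0.8 large): small effect.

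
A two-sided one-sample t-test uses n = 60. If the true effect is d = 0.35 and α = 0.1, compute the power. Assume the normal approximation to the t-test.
Power ≈ 0.86

Power calculation (one-sample t-test, normal approximation):
z_β = d · √n - z_{α/2}
z_β = 0.35 · √60 - 1.645
z_β = 0.35 · 7.746 - 1.645
z_β = 1.066

Power = Φ(z_β) = Φ(1.066) ≈ 0.857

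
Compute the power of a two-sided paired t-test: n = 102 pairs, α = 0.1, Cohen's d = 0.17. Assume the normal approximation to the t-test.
Power ≈ 0.53

Power calculation (paired t-test, normal approximation):
z_β = d · √n - z_{α/2}
z_β = 0.17 · √102 - 1.645
z_β = 0.17 · 10.100 - 1.645
z_β = 0.072

Power = Φ(z_β) = Φ(0.072) ≈ 0.529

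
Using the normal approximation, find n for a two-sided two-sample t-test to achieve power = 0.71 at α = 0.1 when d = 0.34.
n = 84 per group

Sample size formula (two-sample t-test, normal approximation):
n = 2 · ((z_{α/2} + z_β) / d)²

z_{α/2} = 1.645 (for α = 0.1, two-sided)
z_β = 0.553 (for power = 0.71)
d = 0.34

n = 2 · ((1.645 + 0.553) / 0.34)²
n = 2 · (6.465)²
n ≈ 83.59
Round up to the next whole number: n = 84 per group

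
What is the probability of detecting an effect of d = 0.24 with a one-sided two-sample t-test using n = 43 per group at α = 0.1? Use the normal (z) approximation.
Power ≈ 0.43

Power calculation (two-sample t-test, normal approximation):
z_β = d · √(n/2) - z_α
z_β = 0.24 · √(43/2) - 1.282
z_β = 0.24 · 4.637 - 1.282
z_β = -0.169

Power = Φ(z_β) = Φ(-0.169) ≈ 0.433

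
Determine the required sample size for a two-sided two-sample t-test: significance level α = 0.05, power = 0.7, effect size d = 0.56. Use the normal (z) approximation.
n = 40 per group

Sample size formula (two-sample t-test, normal approximation):
n = 2 · ((z_{α/2} + z_β) / d)²

z_{α/2} = 1.960 (for α = 0.05, two-sided)
z_β = 0.524 (for power = 0.7)
d = 0.56

n = 2 · ((1.960 + 0.524) / 0.56)²
n = 2 · (4.436)²
n ≈ 39.36
Round up to the next whole number: n = 40 per group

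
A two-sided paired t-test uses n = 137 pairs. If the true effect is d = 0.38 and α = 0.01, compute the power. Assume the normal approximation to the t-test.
Power ≈ 0.97

Power calculation (paired t-test, normal approximation):
z_β = d · √n - z_{α/2}
z_β = 0.38 · √137 - 2.576
z_β = 0.38 · 11.705 - 2.576
z_β = 1.872

Power = Φ(z_β) = Φ(1.872) ≈ 0.969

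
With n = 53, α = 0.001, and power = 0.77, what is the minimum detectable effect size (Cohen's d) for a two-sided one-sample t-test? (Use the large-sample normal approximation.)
d ≈ 0.55

Minimum detectable effect (one-sample t-test, normal approximation):
d = (z_{α/2} + z_β) / √n
d = (3.291 + 0.739) / √53
d = 4.029 / 7.280
d ≈ 0.55

By Cohen's convention (0.2 small / 0.5 medium / 0.8 large): medium effect.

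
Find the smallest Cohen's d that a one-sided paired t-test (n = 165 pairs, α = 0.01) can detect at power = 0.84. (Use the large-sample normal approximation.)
d ≈ 0.26

Minimum detectable effect (paired t-test, normal approximation):
d = (z_α + z_β) / √n
d = (2.326 + 0.994) / √165
d = 3.321 / 12.845
d ≈ 0.26

By Cohen's convention (0.2 small / 0.5 medium / 0.8 large): small effect.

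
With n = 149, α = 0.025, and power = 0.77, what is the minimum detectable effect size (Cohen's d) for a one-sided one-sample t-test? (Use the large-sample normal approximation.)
d ≈ 0.22

Minimum detectable effect (one-sample t-test, normal approximation):
d = (z_α + z_β) / √n
d = (1.960 + 0.739) / √149
d = 2.699 / 12.207
d ≈ 0.22

By Cohen's convention (0.2 small / 0.5 medium / 0.8 large): small effect.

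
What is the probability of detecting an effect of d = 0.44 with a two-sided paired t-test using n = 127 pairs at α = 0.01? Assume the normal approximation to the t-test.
Power ≈ 0.99

Power calculation (paired t-test, normal approximation):
z_β = d · √n - z_{α/2}
z_β = 0.44 · √127 - 2.576
z_β = 0.44 · 11.269 - 2.576
z_β = 2.383

Power = Φ(z_β) = Φ(2.383) ≈ 0.991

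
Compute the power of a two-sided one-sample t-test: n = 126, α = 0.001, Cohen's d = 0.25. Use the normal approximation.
Power ≈ 0.31

Power calculation (one-sample t-test, normal approximation):
z_β = d · √n - z_{α/2}
z_β = 0.25 · √126 - 3.291
z_β = 0.25 · 11.225 - 3.291
z_β = -0.484

Power = Φ(z_β) = Φ(-0.484) ≈ 0.314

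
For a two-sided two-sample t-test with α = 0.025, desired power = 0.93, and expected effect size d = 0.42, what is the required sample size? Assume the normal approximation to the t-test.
n = 157 per group

Sample size formula (two-sample t-test, normal approximation):
n = 2 · ((z_{α/2} + z_β) / d)²

z_{α/2} = 2.241 (for α = 0.025, two-sided)
z_β = 1.476 (for power = 0.93)
d = 0.42

n = 2 · ((2.241 + 1.476) / 0.42)²
n = 2 · (8.850)²
n ≈ 156.65
Round up to the next whole number: n = 157 per group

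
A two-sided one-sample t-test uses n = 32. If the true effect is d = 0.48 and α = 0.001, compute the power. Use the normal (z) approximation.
Power ≈ 0.28

Power calculation (one-sample t-test, normal approximation):
z_β = d · √n - z_{α/2}
z_β = 0.48 · √32 - 3.291
z_β = 0.48 · 5.657 - 3.291
z_β = -0.575

Power = Φ(z_β) = Φ(-0.575) ≈ 0.283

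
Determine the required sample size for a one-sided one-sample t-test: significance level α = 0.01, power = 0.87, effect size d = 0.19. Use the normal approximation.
n = 331

Sample size formula (one-sample t-test, normal approximation):
n = ((z_α + z_β) / d)²

z_α = 2.326 (for α = 0.01, one-sided)
z_β = 1.126 (for power = 0.87)
d = 0.19

n = ((2.326 + 1.126) / 0.19)²
n = (18.168)²
n ≈ 330.08
Round up to the next whole number: n = 331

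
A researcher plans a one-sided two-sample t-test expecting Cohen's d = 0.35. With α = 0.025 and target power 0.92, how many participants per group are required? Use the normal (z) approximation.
n = 185 per group

Sample size formula (two-sample t-test, normal approximation):
n = 2 · ((z_α + z_β) / d)²

z_α = 1.960 (for α = 0.025, one-sided)
z_β = 1.405 (for power = 0.92)
d = 0.35

n = 2 · ((1.960 + 1.405) / 0.35)²
n = 2 · (9.614)²
n ≈ 184.86
Round up to the next whole number: n = 185 per group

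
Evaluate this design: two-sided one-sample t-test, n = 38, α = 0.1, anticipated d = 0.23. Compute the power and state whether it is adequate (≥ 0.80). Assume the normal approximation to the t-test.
Power ≈ 0.41; the study is underpowered (power < 0.80)

Power calculation (one-sample t-test, normal approximation):
z_β = d · √n - z_{α/2}
z_β = 0.23 · √38 - 1.645
z_β = 0.23 · 6.164 - 1.645
z_β = -0.227

Power = Φ(z_β) = Φ(-0.227) ≈ 0.410

Effect size d = 0.23 is small by Cohen's convention (0.2/0.5/0.8).

Threshold: power ≥ 0.80 is conventionally adequate.
Power ≈ 0.41 → the study is underpowered (power < 0.80).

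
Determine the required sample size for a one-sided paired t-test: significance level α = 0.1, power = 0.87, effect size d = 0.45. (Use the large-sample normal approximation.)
n = 29 pairs

Sample size formula (paired t-test, normal approximation):
n = ((z_α + z_β) / d)²

z_α = 1.282 (for α = 0.1, one-sided)
z_β = 1.126 (for power = 0.87)
d = 0.45

n = ((1.282 + 1.126) / 0.45)²
n = (5.351)²
n ≈ 28.63
Round up to the next whole number: n = 29 pairs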